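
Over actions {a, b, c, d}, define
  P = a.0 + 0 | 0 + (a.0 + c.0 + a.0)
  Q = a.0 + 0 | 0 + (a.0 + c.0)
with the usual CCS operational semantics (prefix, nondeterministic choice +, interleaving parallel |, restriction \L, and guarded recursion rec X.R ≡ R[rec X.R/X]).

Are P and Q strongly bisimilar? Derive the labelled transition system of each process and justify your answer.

P ~ Q

Reachable graph of P (2 states):
  u0 = a.0 + 0 | 0 + (a.0 + c.0 + a.0) :: -a-> u1, -c-> u1
  u1 = 0 :: ∅
Reachable graph of Q (2 states):
  v0 = a.0 + 0 | 0 + (a.0 + c.0) :: -a-> v1, -c-> v1
  v1 = 0 :: ∅
Coarsest stable partition (strong bisimilarity classes):
  B0 = {u0, v0}
  B1 = {u1, v1}
u0 ∈ B0, v0 ∈ B0 → same block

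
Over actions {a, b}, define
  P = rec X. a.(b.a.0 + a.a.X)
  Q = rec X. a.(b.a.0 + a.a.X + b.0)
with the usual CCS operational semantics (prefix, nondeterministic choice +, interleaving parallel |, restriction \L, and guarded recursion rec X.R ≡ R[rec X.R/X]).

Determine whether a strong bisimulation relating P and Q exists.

P's transition system — 5 states:
  p0 = rec X. a.(b.a.0 + a.a.X) ⊢ --a--▸ p1
  p1 = b.a.0 + a.a.(rec X. a.(b.a.0 + a.a.X)) ⊢ --a--▸ p2, --b--▸ p3
  p2 = a.(rec X. a.(b.a.0 + a.a.X)) ⊢ --a--▸ p0
  p3 = a.0 ⊢ --a--▸ p4
  p4 = 0 ⊢ (no moves)
Q's transition system — 5 states:
  q0 = rec X. a.(b.a.0 + a.a.X + b.0) ⊢ --a--▸ q1
  q1 = b.a.0 + a.a.(rec X. a.(b.a.0 + a.a.X + b.0)) + b.0 ⊢ --a--▸ q2, --b--▸ q3, --b--▸ q4
  q2 = a.(rec X. a.(b.a.0 + a.a.X + b.0)) ⊢ --a--▸ q0
  q3 = 0 ⊢ (no moves)
  q4 = a.0 ⊢ --a--▸ q3
Partition-refinement fixed point:
  B0 = {p0}
  B1 = {p1}
  B2 = {p3, q4}
  B3 = {p4, q3}
  B4 = {p2}
  B5 = {q0}
  B6 = {q1}
  B7 = {q2}
p0 ∈ B0, q0 ∈ B5 → different blocks

P ≁ Q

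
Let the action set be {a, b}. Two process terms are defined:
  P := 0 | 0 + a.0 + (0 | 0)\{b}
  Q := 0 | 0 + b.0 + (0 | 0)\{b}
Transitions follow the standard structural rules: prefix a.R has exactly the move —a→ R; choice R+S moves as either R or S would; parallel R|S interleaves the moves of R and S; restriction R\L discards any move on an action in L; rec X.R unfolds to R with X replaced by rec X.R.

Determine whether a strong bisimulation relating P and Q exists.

NO

Reachable graph of P (2 states):
  m0 = 0 | 0 + a.0 + (0 | 0)\{b} ⊢ —a→ m1
  m1 = 0 ⊢ deadlocked
Reachable graph of Q (2 states):
  n0 = 0 | 0 + b.0 + (0 | 0)\{b} ⊢ —b→ n1
  n1 = 0 ⊢ deadlocked
Bisimilarity quotient blocks:
  B0 = {m0}
  B1 = {m1, n1}
  B2 = {n0}
m0 ∈ B0, n0 ∈ B2 → different blocks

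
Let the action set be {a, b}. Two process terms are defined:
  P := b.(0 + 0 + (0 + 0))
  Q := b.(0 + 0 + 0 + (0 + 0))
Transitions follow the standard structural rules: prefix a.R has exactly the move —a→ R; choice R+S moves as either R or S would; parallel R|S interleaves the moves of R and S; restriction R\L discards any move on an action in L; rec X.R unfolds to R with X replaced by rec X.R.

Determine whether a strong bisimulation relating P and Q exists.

bisimilar

LTS(P): 2 reachable states
  m0 = b.(0 + 0 + (0 + 0)) ⊢ -b-> m1
  m1 = 0 + 0 + (0 + 0) ⊢ (no moves)
LTS(Q): 2 reachable states
  n0 = b.(0 + 0 + 0 + (0 + 0)) ⊢ -b-> n1
  n1 = 0 + 0 + 0 + (0 + 0) ⊢ (no moves)
Partition-refinement fixed point:
  B0 = {m0, n0}
  B1 = {m1, n1}
m0 ∈ B0, n0 ∈ B0 → same block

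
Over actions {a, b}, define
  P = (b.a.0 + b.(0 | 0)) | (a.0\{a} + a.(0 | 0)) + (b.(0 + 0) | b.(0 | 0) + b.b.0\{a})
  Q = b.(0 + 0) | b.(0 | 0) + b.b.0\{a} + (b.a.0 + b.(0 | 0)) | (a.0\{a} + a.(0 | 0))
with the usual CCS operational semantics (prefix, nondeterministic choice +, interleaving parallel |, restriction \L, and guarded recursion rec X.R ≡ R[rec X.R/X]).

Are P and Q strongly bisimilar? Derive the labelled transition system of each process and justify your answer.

bisimilar

LTS(P): 17 reachable states
  s0 = (b.a.0 + b.(0 | 0)) | (a.0\{a} + a.(0 | 0)) + (b.(0 + 0) | b.(0 | 0) + b.b.0\{a}) ⊢ ··a··> s1, ··a··> s2, ··b··> s3, ··b··> s4, ··b··> s5, ··b··> s6, ··b··> s7
  s1 = (b.a.0 + b.(0 | 0)) | (0 | 0) ⊢ ··b··> s8, ··b··> s9
  s2 = (b.a.0 + b.(0 | 0)) | 0\{a} ⊢ ··b··> s10, ··b··> s11
  s3 = (0 + 0) | b.(0 | 0) ⊢ ··b··> s12
  s4 = 0 | 0 | (a.0\{a} + a.(0 | 0)) ⊢ ··a··> s10, ··a··> s8
  s5 = a.0 | (a.0\{a} + a.(0 | 0)) ⊢ ··a··> s11, ··a··> s13, ··a··> s9
  s6 = b.(0 + 0) | (0 | 0) ⊢ ··b··> s12
  s7 = b.0\{a} ⊢ ··b··> s14
  s8 = 0 | 0 | (0 | 0) ⊢ ·
  s9 = a.0 | (0 | 0) ⊢ ··a··> s15
  s10 = 0 | 0 | 0\{a} ⊢ ·
  s11 = a.0 | 0\{a} ⊢ ··a··> s16
  s12 = (0 + 0) | (0 | 0) ⊢ ·
  s13 = 0 | (a.0\{a} + a.(0 | 0)) ⊢ ··a··> s15, ··a··> s16
  s14 = 0\{a} ⊢ ·
  s15 = 0 | (0 | 0) ⊢ ·
  s16 = 0 | 0\{a} ⊢ ·
LTS(Q): 17 reachable states
  t0 = b.(0 + 0) | b.(0 | 0) + b.b.0\{a} + (b.a.0 + b.(0 | 0)) | (a.0\{a} + a.(0 | 0)) ⊢ ··a··> t1, ··a··> t2, ··b··> t3, ··b··> t4, ··b··> t5, ··b··> t6, ··b··> t7
  t1 = (b.a.0 + b.(0 | 0)) | (0 | 0) ⊢ ··b··> t8, ··b··> t9
  t2 = (b.a.0 + b.(0 | 0)) | 0\{a} ⊢ ··b··> t10, ··b··> t11
  t3 = (0 + 0) | b.(0 | 0) ⊢ ··b··> t12
  t4 = 0 | 0 | (a.0\{a} + a.(0 | 0)) ⊢ ··a··> t10, ··a··> t8
  t5 = a.0 | (a.0\{a} + a.(0 | 0)) ⊢ ··a··> t11, ··a··> t13, ··a··> t9
  t6 = b.(0 + 0) | (0 | 0) ⊢ ··b··> t12
  t7 = b.0\{a} ⊢ ··b··> t14
  t8 = 0 | 0 | (0 | 0) ⊢ ·
  t9 = a.0 | (0 | 0) ⊢ ··a··> t15
  t10 = 0 | 0 | 0\{a} ⊢ ·
  t11 = a.0 | 0\{a} ⊢ ··a··> t16
  t12 = (0 + 0) | (0 | 0) ⊢ ·
  t13 = 0 | (a.0\{a} + a.(0 | 0)) ⊢ ··a··> t15, ··a··> t16
  t14 = 0\{a} ⊢ ·
  t15 = 0 | (0 | 0) ⊢ ·
  t16 = 0 | 0\{a} ⊢ ·
Bisimilarity quotient blocks:
  B0 = {s0, t0}
  B1 = {s5, t5}
  B2 = {s11, s13, s4, s9, t11, t13, t4, t9}
  B3 = {s10, s12, s14, s15, s16, s8, t10, t12, t14, t15, t16, t8}
  B4 = {s3, s6, s7, t3, t6, t7}
  B5 = {s1, s2, t1, t2}
s0 ∈ B0, t0 ∈ B0 → same block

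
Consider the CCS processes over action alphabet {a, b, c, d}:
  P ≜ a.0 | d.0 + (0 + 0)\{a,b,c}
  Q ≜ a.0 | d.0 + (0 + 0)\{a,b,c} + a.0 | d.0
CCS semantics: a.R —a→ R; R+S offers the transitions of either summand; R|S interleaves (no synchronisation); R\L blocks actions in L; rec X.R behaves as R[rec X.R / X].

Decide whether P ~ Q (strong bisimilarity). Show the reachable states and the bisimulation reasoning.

P ~ Q

LTS(P): 4 reachable states
  s0 = a.0 | d.0 + (0 + 0)\{a,b,c} | ··a··> s1, ··d··> s2
  s1 = 0 | d.0 | ··d··> s3
  s2 = a.0 | 0 | ··a··> s3
  s3 = 0 | 0 | ∅
LTS(Q): 4 reachable states
  t0 = a.0 | d.0 + (0 + 0)\{a,b,c} + a.0 | d.0 | ··a··> t1, ··d··> t2
  t1 = 0 | d.0 | ··d··> t3
  t2 = a.0 | 0 | ··a··> t3
  t3 = 0 | 0 | ∅
Partition-refinement fixed point:
  B0 = {s0, t0}
  B1 = {s1, t1}
  B2 = {s3, t3}
  B3 = {s2, t2}
s0 ∈ B0, t0 ∈ B0 → same block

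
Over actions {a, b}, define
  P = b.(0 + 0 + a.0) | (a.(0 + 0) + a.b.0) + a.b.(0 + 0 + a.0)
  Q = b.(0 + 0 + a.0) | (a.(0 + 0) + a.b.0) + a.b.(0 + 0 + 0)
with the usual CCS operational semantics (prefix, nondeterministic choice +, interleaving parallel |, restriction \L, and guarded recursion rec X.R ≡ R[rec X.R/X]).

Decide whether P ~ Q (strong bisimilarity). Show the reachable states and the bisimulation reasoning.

P ≁ Q

P's transition system — 15 states:
  s0 = b.(0 + 0 + a.0) | (a.(0 + 0) + a.b.0) + a.b.(0 + 0 + a.0) | ··a··> s1, ··a··> s2, ··a··> s3, ··b··> s4
  s1 = b.(0 + 0 + a.0) | ··b··> s5
  s2 = b.(0 + 0 + a.0) | (0 + 0) | ··b··> s6
  s3 = b.(0 + 0 + a.0) | b.0 | ··b··> s7, ··b··> s8
  s4 = (0 + 0 + a.0) | (a.(0 + 0) + a.b.0) | ··a··> s6, ··a··> s7, ··a··> s9
  s5 = 0 + 0 + a.0 | ··a··> s10
  s6 = (0 + 0 + a.0) | (0 + 0) | ··a··> s11
  s7 = (0 + 0 + a.0) | b.0 | ··a··> s12, ··b··> s13
  s8 = b.(0 + 0 + a.0) | 0 | ··b··> s13
  s9 = 0 | (a.(0 + 0) + a.b.0) | ··a··> s11, ··a··> s12
  s10 = 0 | (no moves)
  s11 = 0 | (0 + 0) | (no moves)
  s12 = 0 | b.0 | ··b··> s14
  s13 = (0 + 0 + a.0) | 0 | ··a··> s14
  s14 = 0 | 0 | (no moves)
Q's transition system — 14 states:
  t0 = b.(0 + 0 + a.0) | (a.(0 + 0) + a.b.0) + a.b.(0 + 0 + 0) | ··a··> t1, ··a··> t2, ··a··> t3, ··b··> t4
  t1 = b.(0 + 0 + 0) | ··b··> t5
  t2 = b.(0 + 0 + a.0) | (0 + 0) | ··b··> t6
  t3 = b.(0 + 0 + a.0) | b.0 | ··b··> t7, ··b··> t8
  t4 = (0 + 0 + a.0) | (a.(0 + 0) + a.b.0) | ··a··> t6, ··a··> t7, ··a··> t9
  t5 = 0 + 0 + 0 | (no moves)
  t6 = (0 + 0 + a.0) | (0 + 0) | ··a··> t10
  t7 = (0 + 0 + a.0) | b.0 | ··a··> t11, ··b··> t12
  t8 = b.(0 + 0 + a.0) | 0 | ··b··> t12
  t9 = 0 | (a.(0 + 0) + a.b.0) | ··a··> t10, ··a··> t11
  t10 = 0 | (0 + 0) | (no moves)
  t11 = 0 | b.0 | ··b··> t13
  t12 = (0 + 0 + a.0) | 0 | ··a··> t13
  t13 = 0 | 0 | (no moves)
Partition-refinement fixed point:
  B0 = {s0}
  B1 = {s4, t4}
  B2 = {s7, t7}
  B3 = {s13, s5, s6, t12, t6}
  B4 = {s10, s11, s14, t10, t13, t5}
  B5 = {s12, t1, t11}
  B6 = {s9, t9}
  B7 = {s1, s2, s8, t2, t8}
  B8 = {s3, t3}
  B9 = {t0}
s0 ∈ B0, t0 ∈ B9 → different blocks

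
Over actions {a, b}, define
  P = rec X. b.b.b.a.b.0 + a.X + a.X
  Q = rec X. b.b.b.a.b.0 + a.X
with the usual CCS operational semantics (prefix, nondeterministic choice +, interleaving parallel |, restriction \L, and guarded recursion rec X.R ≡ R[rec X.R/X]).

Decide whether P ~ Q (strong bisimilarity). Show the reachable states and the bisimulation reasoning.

LTS(P): 6 reachable states
  s0 = rec X. b.b.b.a.b.0 + a.X + a.X → --a--▸ s0, --b--▸ s1
  s1 = b.b.a.b.0 → --b--▸ s2
  s2 = b.a.b.0 → --b--▸ s3
  s3 = a.b.0 → --a--▸ s4
  s4 = b.0 → --b--▸ s5
  s5 = 0 → ∅
LTS(Q): 6 reachable states
  t0 = rec X. b.b.b.a.b.0 + a.X → --a--▸ t0, --b--▸ t1
  t1 = b.b.a.b.0 → --b--▸ t2
  t2 = b.a.b.0 → --b--▸ t3
  t3 = a.b.0 → --a--▸ t4
  t4 = b.0 → --b--▸ t5
  t5 = 0 → ∅
Coarsest stable partition (strong bisimilarity classes):
  B0 = {s0, t0}
  B1 = {s1, t1}
  B2 = {s2, t2}
  B3 = {s3, t3}
  B4 = {s4, t4}
  B5 = {s5, t5}
s0 ∈ B0, t0 ∈ B0 → same block

P ~ Q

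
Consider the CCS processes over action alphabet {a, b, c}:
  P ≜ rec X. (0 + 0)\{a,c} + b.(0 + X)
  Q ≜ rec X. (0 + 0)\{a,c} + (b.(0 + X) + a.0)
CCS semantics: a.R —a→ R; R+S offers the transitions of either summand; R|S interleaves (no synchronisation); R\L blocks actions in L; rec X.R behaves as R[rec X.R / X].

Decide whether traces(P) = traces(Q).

NO — witness ⟨a⟩

P's transition system — 2 states:
  u0 = rec X. (0 + 0)\{a,c} + b.(0 + X) → =b=> u1
  u1 = 0 + (rec X. (0 + 0)\{a,c} + b.(0 + X)) → =b=> u1
Q's transition system — 3 states:
  v0 = rec X. (0 + 0)\{a,c} + (b.(0 + X) + a.0) → =a=> v1, =b=> v2
  v1 = 0 → (no moves)
  v2 = 0 + (rec X. (0 + 0)\{a,c} + (b.(0 + X) + a.0)) → =a=> v1, =b=> v2
Executing a from Q (initial set {v0}):
  after a @ step 1: {v1}
  Q completes σ.
Executing a from P (initial set {u0}):
  after a @ step 1: ∅ (P stuck)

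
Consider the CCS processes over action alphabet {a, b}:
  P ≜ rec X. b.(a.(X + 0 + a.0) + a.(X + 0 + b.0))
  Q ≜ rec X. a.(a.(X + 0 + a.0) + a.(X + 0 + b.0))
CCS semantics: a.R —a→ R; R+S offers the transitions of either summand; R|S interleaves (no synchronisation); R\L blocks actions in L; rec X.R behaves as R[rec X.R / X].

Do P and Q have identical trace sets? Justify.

LTS(P): 5 reachable states
  m0 = rec X. b.(a.(X + 0 + a.0) + a.(X + 0 + b.0)) → ··b··> m1
  m1 = a.((rec X. b.(a.(X + 0 + a.0) + a.(X + 0 + b.0))) + 0 + a.0) + a.((rec X. b.(a.(X + 0 + a.0) + a.(X + 0 + b.0))) + 0 + b.0) → ··a··> m2, ··a··> m3
  m2 = (rec X. b.(a.(X + 0 + a.0) + a.(X + 0 + b.0))) + 0 + a.0 → ··a··> m4, ··b··> m1
  m3 = (rec X. b.(a.(X + 0 + a.0) + a.(X + 0 + b.0))) + 0 + b.0 → ··b··> m1, ··b··> m4
  m4 = 0 → stopped
LTS(Q): 5 reachable states
  n0 = rec X. a.(a.(X + 0 + a.0) + a.(X + 0 + b.0)) → ··a··> n1
  n1 = a.((rec X. a.(a.(X + 0 + a.0) + a.(X + 0 + b.0))) + 0 + a.0) + a.((rec X. a.(a.(X + 0 + a.0) + a.(X + 0 + b.0))) + 0 + b.0) → ··a··> n2, ··a··> n3
  n2 = (rec X. a.(a.(X + 0 + a.0) + a.(X + 0 + b.0))) + 0 + a.0 → ··a··> n1, ··a··> n4
  n3 = (rec X. a.(a.(X + 0 + a.0) + a.(X + 0 + b.0))) + 0 + b.0 → ··a··> n1, ··b··> n4
  n4 = 0 → stopped
Executing b from P (initial set {m0}):
  step 1 (b): {m1}
  ✓ P
Executing b from Q (initial set {n0}):
  step 1 (b): no successor for Q

trace-distinct — witness ⟨b⟩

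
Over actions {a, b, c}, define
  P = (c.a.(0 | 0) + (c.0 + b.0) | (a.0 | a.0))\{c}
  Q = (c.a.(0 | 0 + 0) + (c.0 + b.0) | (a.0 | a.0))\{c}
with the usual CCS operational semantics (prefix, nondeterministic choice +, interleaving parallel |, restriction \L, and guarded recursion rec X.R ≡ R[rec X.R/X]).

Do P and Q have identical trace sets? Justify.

Reachable graph of P (8 states):
  u0 = (c.a.(0 | 0) + (c.0 + b.0) | (a.0 | a.0))\{c} has moves =a=> u1, =a=> u2, =b=> u3
  u1 = ((c.0 + b.0) | (0 | a.0))\{c} has moves =a=> u4, =b=> u5
  u2 = ((c.0 + b.0) | (a.0 | 0))\{c} has moves =a=> u4, =b=> u6
  u3 = (0 | (a.0 | a.0))\{c} has moves =a=> u5, =a=> u6
  u4 = ((c.0 + b.0) | (0 | 0))\{c} has moves =b=> u7
  u5 = (0 | (0 | a.0))\{c} has moves =a=> u7
  u6 = (0 | (a.0 | 0))\{c} has moves =a=> u7
  u7 = (0 | (0 | 0))\{c} has moves (no moves)
Reachable graph of Q (8 states):
  v0 = (c.a.(0 | 0 + 0) + (c.0 + b.0) | (a.0 | a.0))\{c} has moves =a=> v1, =a=> v2, =b=> v3
  v1 = ((c.0 + b.0) | (0 | a.0))\{c} has moves =a=> v4, =b=> v5
  v2 = ((c.0 + b.0) | (a.0 | 0))\{c} has moves =a=> v4, =b=> v6
  v3 = (0 | (a.0 | a.0))\{c} has moves =a=> v5, =a=> v6
  v4 = ((c.0 + b.0) | (0 | 0))\{c} has moves =b=> v7
  v5 = (0 | (0 | a.0))\{c} has moves =a=> v7
  v6 = (0 | (a.0 | 0))\{c} has moves =a=> v7
  v7 = (0 | (0 | 0))\{c} has moves (no moves)
Partition-refinement fixed point:
  B0 = {u0, v0}
  B1 = {u1, u2, v1, v2}
  B2 = {u4, v4}
  B3 = {u7, v7}
  B4 = {u5, u6, v5, v6}
  B5 = {u3, v3}
u0 ∈ B0, v0 ∈ B0 → same block
Bisimilar ⇒ trace-equivalent.

traces(P) = traces(Q)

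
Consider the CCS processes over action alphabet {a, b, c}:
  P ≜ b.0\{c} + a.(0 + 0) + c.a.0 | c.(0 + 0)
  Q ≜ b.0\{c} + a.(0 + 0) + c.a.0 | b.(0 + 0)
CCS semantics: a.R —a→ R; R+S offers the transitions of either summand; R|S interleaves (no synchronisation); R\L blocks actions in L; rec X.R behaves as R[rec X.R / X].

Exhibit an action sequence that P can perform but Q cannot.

LTS(P): 8 reachable states
  m0 = b.0\{c} + a.(0 + 0) + c.a.0 | c.(0 + 0) → -a-> m1, -b-> m2, -c-> m3, -c-> m4
  m1 = 0 + 0 → ·
  m2 = 0\{c} → ·
  m3 = a.0 | c.(0 + 0) → -a-> m5, -c-> m6
  m4 = c.a.0 | (0 + 0) → -c-> m6
  m5 = 0 | c.(0 + 0) → -c-> m7
  m6 = a.0 | (0 + 0) → -a-> m7
  m7 = 0 | (0 + 0) → ·
LTS(Q): 8 reachable states
  n0 = b.0\{c} + a.(0 + 0) + c.a.0 | b.(0 + 0) → -a-> n1, -b-> n2, -b-> n3, -c-> n4
  n1 = 0 + 0 → ·
  n2 = 0\{c} → ·
  n3 = c.a.0 | (0 + 0) → -c-> n5
  n4 = a.0 | b.(0 + 0) → -a-> n6, -b-> n5
  n5 = a.0 | (0 + 0) → -a-> n7
  n6 = 0 | b.(0 + 0) → -b-> n7
  n7 = 0 | (0 + 0) → ·
Executing cc from P (initial set {m0}):
  after c @ step 1: {m3, m4}
  after c @ step 2: {m6}
  P completes σ.
Executing cc from Q (initial set {n0}):
  after c @ step 1: {n4}
  after c @ step 2: ∅  — Q cannot continue

cc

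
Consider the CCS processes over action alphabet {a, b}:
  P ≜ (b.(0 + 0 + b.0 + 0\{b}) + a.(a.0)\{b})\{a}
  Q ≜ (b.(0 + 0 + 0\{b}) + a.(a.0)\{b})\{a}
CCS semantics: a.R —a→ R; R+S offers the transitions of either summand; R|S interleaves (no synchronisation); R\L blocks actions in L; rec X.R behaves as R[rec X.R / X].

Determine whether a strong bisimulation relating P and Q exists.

P's transition system — 3 states:
  u0 = (b.(0 + 0 + b.0 + 0\{b}) + a.(a.0)\{b})\{a} | —b→ u1
  u1 = (0 + 0 + b.0 + 0\{b})\{a} | —b→ u2
  u2 = 0\{a} | ·
Q's transition system — 2 states:
  v0 = (b.(0 + 0 + 0\{b}) + a.(a.0)\{b})\{a} | —b→ v1
  v1 = (0 + 0 + 0\{b})\{a} | ·
Coarsest stable partition (strong bisimilarity classes):
  B0 = {u0}
  B1 = {u1, v0}
  B2 = {u2, v1}
u0 ∈ B0, v0 ∈ B1 → different blocks

NO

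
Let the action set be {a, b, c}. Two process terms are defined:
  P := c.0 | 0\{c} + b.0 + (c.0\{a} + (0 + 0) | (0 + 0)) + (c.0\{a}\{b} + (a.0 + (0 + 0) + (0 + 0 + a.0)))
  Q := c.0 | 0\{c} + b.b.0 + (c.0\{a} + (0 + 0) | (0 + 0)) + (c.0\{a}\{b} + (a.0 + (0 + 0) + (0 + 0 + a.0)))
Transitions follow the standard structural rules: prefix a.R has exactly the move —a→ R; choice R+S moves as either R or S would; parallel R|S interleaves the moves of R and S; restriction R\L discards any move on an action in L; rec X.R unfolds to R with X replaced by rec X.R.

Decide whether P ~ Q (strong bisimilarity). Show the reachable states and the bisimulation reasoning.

Reachable graph of P (5 states):
  p0 = c.0 | 0\{c} + b.0 + (c.0\{a} + (0 + 0) | (0 + 0)) + (c.0\{a}\{b} + (a.0 + (0 + 0) + (0 + 0 + a.0))) | —a→ p1, —b→ p1, —c→ p2, —c→ p3, —c→ p4
  p1 = 0 | stopped
  p2 = 0 | 0\{c} | stopped
  p3 = 0\{a} | stopped
  p4 = 0\{a}\{b} | stopped
Reachable graph of Q (6 states):
  q0 = c.0 | 0\{c} + b.b.0 + (c.0\{a} + (0 + 0) | (0 + 0)) + (c.0\{a}\{b} + (a.0 + (0 + 0) + (0 + 0 + a.0))) | —a→ q1, —b→ q2, —c→ q3, —c→ q4, —c→ q5
  q1 = 0 | stopped
  q2 = b.0 | —b→ q1
  q3 = 0 | 0\{c} | stopped
  q4 = 0\{a} | stopped
  q5 = 0\{a}\{b} | stopped
Bisimilarity quotient blocks:
  B0 = {p0}
  B1 = {p1, p2, p3, p4, q1, q3, q4, q5}
  B2 = {q0}
  B3 = {q2}
p0 ∈ B0, q0 ∈ B2 → different blocks

NO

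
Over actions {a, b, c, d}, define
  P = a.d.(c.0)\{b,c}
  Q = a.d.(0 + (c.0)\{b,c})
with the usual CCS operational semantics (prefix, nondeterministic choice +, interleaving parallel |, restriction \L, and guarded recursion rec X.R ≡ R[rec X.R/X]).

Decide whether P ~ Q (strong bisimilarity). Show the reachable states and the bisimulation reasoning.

P ~ Q

Reachable graph of P (3 states):
  u0 = a.d.(c.0)\{b,c} ⊢ --a--▸ u1
  u1 = d.(c.0)\{b,c} ⊢ --d--▸ u2
  u2 = (c.0)\{b,c} ⊢ ∅
Reachable graph of Q (3 states):
  v0 = a.d.(0 + (c.0)\{b,c}) ⊢ --a--▸ v1
  v1 = d.(0 + (c.0)\{b,c}) ⊢ --d--▸ v2
  v2 = 0 + (c.0)\{b,c} ⊢ ∅
Bisimilarity quotient blocks:
  B0 = {u0, v0}
  B1 = {u1, v1}
  B2 = {u2, v2}
u0 ∈ B0, v0 ∈ B0 → same block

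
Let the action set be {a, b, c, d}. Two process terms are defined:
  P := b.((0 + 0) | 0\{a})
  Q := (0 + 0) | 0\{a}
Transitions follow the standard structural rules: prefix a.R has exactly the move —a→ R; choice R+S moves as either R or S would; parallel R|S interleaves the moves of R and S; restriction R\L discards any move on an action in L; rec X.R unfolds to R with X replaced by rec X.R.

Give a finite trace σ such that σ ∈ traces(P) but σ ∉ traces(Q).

P's transition system — 2 states:
  s0 = b.((0 + 0) | 0\{a}) ⊢ ··b··> s1
  s1 = (0 + 0) | 0\{a} ⊢ ·
Q's transition system — 1 states:
  t0 = (0 + 0) | 0\{a} ⊢ ·
Executing b from P (initial set {s0}):
  step 1 (b): {s1}
  — P admits the full trace.
Executing b from Q (initial set {t0}):
  step 1 (b): ∅ (Q stuck)

b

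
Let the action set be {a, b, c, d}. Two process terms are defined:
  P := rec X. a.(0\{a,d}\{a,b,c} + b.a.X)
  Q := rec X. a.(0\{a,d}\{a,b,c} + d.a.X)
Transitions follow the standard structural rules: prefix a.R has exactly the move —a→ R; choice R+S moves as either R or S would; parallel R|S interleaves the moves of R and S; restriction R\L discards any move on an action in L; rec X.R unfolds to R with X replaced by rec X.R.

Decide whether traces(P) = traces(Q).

NO — witness ⟨ab⟩

Reachable graph of P (3 states):
  m0 = rec X. a.(0\{a,d}\{a,b,c} + b.a.X) has moves -a-> m1
  m1 = 0\{a,d}\{a,b,c} + b.a.(rec X. a.(0\{a,d}\{a,b,c} + b.a.X)) has moves -b-> m2
  m2 = a.(rec X. a.(0\{a,d}\{a,b,c} + b.a.X)) has moves -a-> m0
Reachable graph of Q (3 states):
  n0 = rec X. a.(0\{a,d}\{a,b,c} + d.a.X) has moves -a-> n1
  n1 = 0\{a,d}\{a,b,c} + d.a.(rec X. a.(0\{a,d}\{a,b,c} + d.a.X)) has moves -d-> n2
  n2 = a.(rec X. a.(0\{a,d}\{a,b,c} + d.a.X)) has moves -a-> n0
Trace ⟨ab⟩ through P, begin at {m0}:
  step 1 (a): {m1}
  step 2 (b): {m2}
  P completes σ.
Trace ⟨ab⟩ through Q, begin at {n0}:
  step 1 (a): {n1}
  step 2 (b): ∅ (Q stuck)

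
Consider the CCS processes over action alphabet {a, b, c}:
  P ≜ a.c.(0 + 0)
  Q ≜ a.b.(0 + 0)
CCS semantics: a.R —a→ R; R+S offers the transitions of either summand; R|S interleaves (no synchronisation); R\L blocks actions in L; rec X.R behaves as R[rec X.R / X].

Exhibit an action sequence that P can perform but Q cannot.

ac

P's transition system — 3 states:
  u0 = a.c.(0 + 0) has moves -a-> u1
  u1 = c.(0 + 0) has moves -c-> u2
  u2 = 0 + 0 has moves ·
Q's transition system — 3 states:
  v0 = a.b.(0 + 0) has moves -a-> v1
  v1 = b.(0 + 0) has moves -b-> v2
  v2 = 0 + 0 has moves ·
Run σ = ⟨ac⟩ on P: start {u0}
  after a @ step 1: {u1}
  after c @ step 2: {u2}
  P completes σ.
Run σ = ⟨ac⟩ on Q: start {v0}
  after a @ step 1: {v1}
  after c @ step 2: ∅  — Q cannot continue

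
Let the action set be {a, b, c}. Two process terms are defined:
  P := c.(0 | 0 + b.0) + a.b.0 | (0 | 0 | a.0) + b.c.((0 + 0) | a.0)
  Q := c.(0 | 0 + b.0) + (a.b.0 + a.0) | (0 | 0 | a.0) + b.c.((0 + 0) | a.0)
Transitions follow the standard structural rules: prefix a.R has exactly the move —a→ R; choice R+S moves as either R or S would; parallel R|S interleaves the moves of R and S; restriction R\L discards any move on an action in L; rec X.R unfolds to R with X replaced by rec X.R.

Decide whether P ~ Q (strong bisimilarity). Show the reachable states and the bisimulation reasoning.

Reachable graph of P (11 states):
  p0 = c.(0 | 0 + b.0) + a.b.0 | (0 | 0 | a.0) + b.c.((0 + 0) | a.0) → =a=> p1, =a=> p2, =b=> p3, =c=> p4
  p1 = a.b.0 | (0 | 0 | 0) → =a=> p5
  p2 = b.0 | (0 | 0 | a.0) → =a=> p5, =b=> p6
  p3 = c.((0 + 0) | a.0) → =c=> p7
  p4 = 0 | 0 + b.0 → =b=> p8
  p5 = b.0 | (0 | 0 | 0) → =b=> p9
  p6 = 0 | (0 | 0 | a.0) → =a=> p9
  p7 = (0 + 0) | a.0 → =a=> p10
  p8 = 0 → deadlocked
  p9 = 0 | (0 | 0 | 0) → deadlocked
  p10 = (0 + 0) | 0 → deadlocked
Reachable graph of Q (11 states):
  q0 = c.(0 | 0 + b.0) + (a.b.0 + a.0) | (0 | 0 | a.0) + b.c.((0 + 0) | a.0) → =a=> q1, =a=> q2, =a=> q3, =b=> q4, =c=> q5
  q1 = (a.b.0 + a.0) | (0 | 0 | 0) → =a=> q6, =a=> q7
  q2 = 0 | (0 | 0 | a.0) → =a=> q6
  q3 = b.0 | (0 | 0 | a.0) → =a=> q7, =b=> q2
  q4 = c.((0 + 0) | a.0) → =c=> q8
  q5 = 0 | 0 + b.0 → =b=> q9
  q6 = 0 | (0 | 0 | 0) → deadlocked
  q7 = b.0 | (0 | 0 | 0) → =b=> q6
  q8 = (0 + 0) | a.0 → =a=> q10
  q9 = 0 → deadlocked
  q10 = (0 + 0) | 0 → deadlocked
Bisimilarity quotient blocks:
  B0 = {p0}
  B1 = {p1}
  B2 = {p4, p5, q5, q7}
  B3 = {p10, p8, p9, q10, q6, q9}
  B4 = {p3, q4}
  B5 = {p6, p7, q2, q8}
  B6 = {p2, q3}
  B7 = {q0}
  B8 = {q1}
p0 ∈ B0, q0 ∈ B7 → different blocks

NO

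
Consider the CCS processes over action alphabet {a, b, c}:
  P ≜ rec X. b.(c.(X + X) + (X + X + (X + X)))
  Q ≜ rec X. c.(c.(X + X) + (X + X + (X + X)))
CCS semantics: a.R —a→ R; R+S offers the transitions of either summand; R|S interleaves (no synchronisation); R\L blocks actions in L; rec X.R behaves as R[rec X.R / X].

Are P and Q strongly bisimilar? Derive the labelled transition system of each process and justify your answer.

NO

Reachable graph of P (3 states):
  m0 = rec X. b.(c.(X + X) + (X + X + (X + X))) ⊢ ··b··> m1
  m1 = c.((rec X. b.(c.(X + X) + (X + X + (X + X)))) + (rec X. b.(c.(X + X) + (X + X + (X + X))))) + ((rec X. b.(c.(X + X) + (X + X + (X + X)))) + (rec X. b.(c.(X + X) + (X + X + (X + X)))) + ((rec X. b.(c.(X + X) + (X + X + (X + X)))) + (rec X. b.(c.(X + X) + (X + X + (X + X)))))) ⊢ ··b··> m1, ··c··> m2
  m2 = (rec X. b.(c.(X + X) + (X + X + (X + X)))) + (rec X. b.(c.(X + X) + (X + X + (X + X)))) ⊢ ··b··> m1
Reachable graph of Q (3 states):
  n0 = rec X. c.(c.(X + X) + (X + X + (X + X))) ⊢ ··c··> n1
  n1 = c.((rec X. c.(c.(X + X) + (X + X + (X + X)))) + (rec X. c.(c.(X + X) + (X + X + (X + X))))) + ((rec X. c.(c.(X + X) + (X + X + (X + X)))) + (rec X. c.(c.(X + X) + (X + X + (X + X)))) + ((rec X. c.(c.(X + X) + (X + X + (X + X)))) + (rec X. c.(c.(X + X) + (X + X + (X + X)))))) ⊢ ··c··> n1, ··c··> n2
  n2 = (rec X. c.(c.(X + X) + (X + X + (X + X)))) + (rec X. c.(c.(X + X) + (X + X + (X + X)))) ⊢ ··c··> n1
Coarsest stable partition (strong bisimilarity classes):
  B0 = {m0, m2}
  B1 = {m1}
  B2 = {n0, n1, n2}
m0 ∈ B0, n0 ∈ B2 → different blocks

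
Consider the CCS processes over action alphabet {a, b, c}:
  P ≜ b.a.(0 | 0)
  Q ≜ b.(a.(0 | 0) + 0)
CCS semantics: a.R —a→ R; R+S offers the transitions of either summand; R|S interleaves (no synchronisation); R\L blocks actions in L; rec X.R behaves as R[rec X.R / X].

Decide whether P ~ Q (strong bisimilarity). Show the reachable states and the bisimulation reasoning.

LTS(P): 3 reachable states
  m0 = b.a.(0 | 0) ⊢ -b-> m1
  m1 = a.(0 | 0) ⊢ -a-> m2
  m2 = 0 | 0 ⊢ (no moves)
LTS(Q): 3 reachable states
  n0 = b.(a.(0 | 0) + 0) ⊢ -b-> n1
  n1 = a.(0 | 0) + 0 ⊢ -a-> n2
  n2 = 0 | 0 ⊢ (no moves)
Partition-refinement fixed point:
  B0 = {m0, n0}
  B1 = {m1, n1}
  B2 = {m2, n2}
m0 ∈ B0, n0 ∈ B0 → same block

P ~ Q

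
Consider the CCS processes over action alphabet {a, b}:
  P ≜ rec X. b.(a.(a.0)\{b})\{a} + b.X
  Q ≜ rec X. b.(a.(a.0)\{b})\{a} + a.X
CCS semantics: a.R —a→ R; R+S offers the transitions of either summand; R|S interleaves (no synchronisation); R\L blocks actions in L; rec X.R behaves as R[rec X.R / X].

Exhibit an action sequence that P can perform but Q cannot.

Reachable graph of P (2 states):
  s0 = rec X. b.(a.(a.0)\{b})\{a} + b.X → -b-> s0, -b-> s1
  s1 = (a.(a.0)\{b})\{a} → ∅
Reachable graph of Q (2 states):
  t0 = rec X. b.(a.(a.0)\{b})\{a} + a.X → -a-> t0, -b-> t1
  t1 = (a.(a.0)\{b})\{a} → ∅
Executing bb from P (initial set {s0}):
  step 1 (b): {s0, s1}
  step 2 (b): {s0, s1}
  ✓ P
Executing bb from Q (initial set {t0}):
  step 1 (b): {t1}
  step 2 (b): no successor for Q

bb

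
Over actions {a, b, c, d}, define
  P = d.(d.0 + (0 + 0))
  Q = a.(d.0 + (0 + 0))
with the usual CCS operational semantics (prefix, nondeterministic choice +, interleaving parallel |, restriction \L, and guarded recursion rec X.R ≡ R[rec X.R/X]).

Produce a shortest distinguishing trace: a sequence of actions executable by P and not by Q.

P's transition system — 3 states:
  s0 = d.(d.0 + (0 + 0)) :: =d=> s1
  s1 = d.0 + (0 + 0) :: =d=> s2
  s2 = 0 :: (no moves)
Q's transition system — 3 states:
  t0 = a.(d.0 + (0 + 0)) :: =a=> t1
  t1 = d.0 + (0 + 0) :: =d=> t2
  t2 = 0 :: (no moves)
Trace ⟨d⟩ through P, begin at {s0}:
  step 1 (d): {s1}
  ✓ P
Trace ⟨d⟩ through Q, begin at {t0}:
  step 1 (d): ∅  — Q cannot continue

d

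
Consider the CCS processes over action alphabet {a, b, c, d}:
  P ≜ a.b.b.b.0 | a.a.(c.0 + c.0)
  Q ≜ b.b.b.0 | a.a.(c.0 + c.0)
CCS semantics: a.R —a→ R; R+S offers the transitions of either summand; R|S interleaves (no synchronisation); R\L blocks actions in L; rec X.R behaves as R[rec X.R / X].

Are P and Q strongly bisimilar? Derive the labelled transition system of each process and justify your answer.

not bisimilar

LTS(P): 20 reachable states
  p0 = a.b.b.b.0 | a.a.(c.0 + c.0) has moves —a→ p1, —a→ p2
  p1 = a.b.b.b.0 | a.(c.0 + c.0) has moves —a→ p3, —a→ p4
  p2 = b.b.b.0 | a.a.(c.0 + c.0) has moves —a→ p4, —b→ p5
  p3 = a.b.b.b.0 | (c.0 + c.0) has moves —a→ p6, —c→ p7
  p4 = b.b.b.0 | a.(c.0 + c.0) has moves —a→ p6, —b→ p8
  p5 = b.b.0 | a.a.(c.0 + c.0) has moves —a→ p8, —b→ p9
  p6 = b.b.b.0 | (c.0 + c.0) has moves —b→ p10, —c→ p11
  p7 = a.b.b.b.0 | 0 has moves —a→ p11
  p8 = b.b.0 | a.(c.0 + c.0) has moves —a→ p10, —b→ p12
  p9 = b.0 | a.a.(c.0 + c.0) has moves —a→ p12, —b→ p13
  p10 = b.b.0 | (c.0 + c.0) has moves —b→ p14, —c→ p15
  p11 = b.b.b.0 | 0 has moves —b→ p15
  p12 = b.0 | a.(c.0 + c.0) has moves —a→ p14, —b→ p16
  p13 = 0 | a.a.(c.0 + c.0) has moves —a→ p16
  p14 = b.0 | (c.0 + c.0) has moves —b→ p17, —c→ p18
  p15 = b.b.0 | 0 has moves —b→ p18
  p16 = 0 | a.(c.0 + c.0) has moves —a→ p17
  p17 = 0 | (c.0 + c.0) has moves —c→ p19
  p18 = b.0 | 0 has moves —b→ p19
  p19 = 0 | 0 has moves ·
LTS(Q): 16 reachable states
  q0 = b.b.b.0 | a.a.(c.0 + c.0) has moves —a→ q1, —b→ q2
  q1 = b.b.b.0 | a.(c.0 + c.0) has moves —a→ q3, —b→ q4
  q2 = b.b.0 | a.a.(c.0 + c.0) has moves —a→ q4, —b→ q5
  q3 = b.b.b.0 | (c.0 + c.0) has moves —b→ q6, —c→ q7
  q4 = b.b.0 | a.(c.0 + c.0) has moves —a→ q6, —b→ q8
  q5 = b.0 | a.a.(c.0 + c.0) has moves —a→ q8, —b→ q9
  q6 = b.b.0 | (c.0 + c.0) has moves —b→ q10, —c→ q11
  q7 = b.b.b.0 | 0 has moves —b→ q11
  q8 = b.0 | a.(c.0 + c.0) has moves —a→ q10, —b→ q12
  q9 = 0 | a.a.(c.0 + c.0) has moves —a→ q12
  q10 = b.0 | (c.0 + c.0) has moves —b→ q13, —c→ q14
  q11 = b.b.0 | 0 has moves —b→ q14
  q12 = 0 | a.(c.0 + c.0) has moves —a→ q13
  q13 = 0 | (c.0 + c.0) has moves —c→ q15
  q14 = b.0 | 0 has moves —b→ q15
  q15 = 0 | 0 has moves ·
Bisimilarity quotient blocks:
  B0 = {p0}
  B1 = {p2, q0}
  B2 = {p4, q1}
  B3 = {p8, q4}
  B4 = {p12, q8}
  B5 = {p14, q10}
  B6 = {p17, q13}
  B7 = {p19, q15}
  B8 = {p18, q14}
  B9 = {p16, q12}
  B10 = {p10, q6}
  B11 = {p15, q11}
  B12 = {p6, q3}
  B13 = {p11, q7}
  B14 = {p5, q2}
  B15 = {p9, q5}
  B16 = {p13, q9}
  B17 = {p1}
  B18 = {p3}
  B19 = {p7}
p0 ∈ B0, q0 ∈ B1 → different blocks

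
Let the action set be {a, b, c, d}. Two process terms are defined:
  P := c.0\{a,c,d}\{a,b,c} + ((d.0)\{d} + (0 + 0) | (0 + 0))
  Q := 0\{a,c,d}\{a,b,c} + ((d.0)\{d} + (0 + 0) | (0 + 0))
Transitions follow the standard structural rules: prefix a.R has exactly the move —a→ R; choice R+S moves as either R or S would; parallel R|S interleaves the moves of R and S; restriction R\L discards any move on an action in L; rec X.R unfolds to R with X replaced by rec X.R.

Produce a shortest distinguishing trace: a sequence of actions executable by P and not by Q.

c

P's transition system — 2 states:
  u0 = c.0\{a,c,d}\{a,b,c} + ((d.0)\{d} + (0 + 0) | (0 + 0)) | --c--▸ u1
  u1 = 0\{a,c,d}\{a,b,c} | deadlocked
Q's transition system — 1 states:
  v0 = 0\{a,c,d}\{a,b,c} + ((d.0)\{d} + (0 + 0) | (0 + 0)) | deadlocked
Executing c from P (initial set {u0}):
  step 1 (c): {u1}
  — P admits the full trace.
Executing c from Q (initial set {v0}):
  step 1 (c): ∅  — Q cannot continue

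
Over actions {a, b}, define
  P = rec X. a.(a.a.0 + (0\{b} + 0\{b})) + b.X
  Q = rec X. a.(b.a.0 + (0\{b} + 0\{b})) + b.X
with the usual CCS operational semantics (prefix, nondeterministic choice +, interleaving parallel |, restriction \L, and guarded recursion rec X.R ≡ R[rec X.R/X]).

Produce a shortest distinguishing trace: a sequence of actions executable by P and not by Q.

P's transition system — 4 states:
  u0 = rec X. a.(a.a.0 + (0\{b} + 0\{b})) + b.X :: -a-> u1, -b-> u0
  u1 = a.a.0 + (0\{b} + 0\{b}) :: -a-> u2
  u2 = a.0 :: -a-> u3
  u3 = 0 :: (no moves)
Q's transition system — 4 states:
  v0 = rec X. a.(b.a.0 + (0\{b} + 0\{b})) + b.X :: -a-> v1, -b-> v0
  v1 = b.a.0 + (0\{b} + 0\{b}) :: -b-> v2
  v2 = a.0 :: -a-> v3
  v3 = 0 :: (no moves)
Run σ = ⟨aa⟩ on P: start {u0}
  step 1 (a): {u1}
  step 2 (a): {u2}
  P completes σ.
Run σ = ⟨aa⟩ on Q: start {v0}
  step 1 (a): {v1}
  step 2 (a): no successor for Q

aa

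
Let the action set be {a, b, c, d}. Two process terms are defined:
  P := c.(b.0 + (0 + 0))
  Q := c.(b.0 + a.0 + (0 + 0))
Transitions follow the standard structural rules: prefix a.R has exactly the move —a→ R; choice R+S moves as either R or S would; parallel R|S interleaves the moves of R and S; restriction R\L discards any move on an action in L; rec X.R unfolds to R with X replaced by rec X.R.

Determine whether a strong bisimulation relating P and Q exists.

P ≁ Q

P's transition system — 3 states:
  m0 = c.(b.0 + (0 + 0)) ⊢ =c=> m1
  m1 = b.0 + (0 + 0) ⊢ =b=> m2
  m2 = 0 ⊢ ∅
Q's transition system — 3 states:
  n0 = c.(b.0 + a.0 + (0 + 0)) ⊢ =c=> n1
  n1 = b.0 + a.0 + (0 + 0) ⊢ =a=> n2, =b=> n2
  n2 = 0 ⊢ ∅
Coarsest stable partition (strong bisimilarity classes):
  B0 = {m0}
  B1 = {m1}
  B2 = {m2, n2}
  B3 = {n0}
  B4 = {n1}
m0 ∈ B0, n0 ∈ B3 → different blocks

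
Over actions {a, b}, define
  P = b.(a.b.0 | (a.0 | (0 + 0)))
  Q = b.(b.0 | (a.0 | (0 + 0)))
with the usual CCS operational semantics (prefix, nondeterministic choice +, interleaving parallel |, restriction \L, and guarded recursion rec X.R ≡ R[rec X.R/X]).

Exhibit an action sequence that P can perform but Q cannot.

P's transition system — 7 states:
  p0 = b.(a.b.0 | (a.0 | (0 + 0))) has moves ··b··> p1
  p1 = a.b.0 | (a.0 | (0 + 0)) has moves ··a··> p2, ··a··> p3
  p2 = a.b.0 | (0 | (0 + 0)) has moves ··a··> p4
  p3 = b.0 | (a.0 | (0 + 0)) has moves ··a··> p4, ··b··> p5
  p4 = b.0 | (0 | (0 + 0)) has moves ··b··> p6
  p5 = 0 | (a.0 | (0 + 0)) has moves ··a··> p6
  p6 = 0 | (0 | (0 + 0)) has moves ∅
Q's transition system — 5 states:
  q0 = b.(b.0 | (a.0 | (0 + 0))) has moves ··b··> q1
  q1 = b.0 | (a.0 | (0 + 0)) has moves ··a··> q2, ··b··> q3
  q2 = b.0 | (0 | (0 + 0)) has moves ··b··> q4
  q3 = 0 | (a.0 | (0 + 0)) has moves ··a··> q4
  q4 = 0 | (0 | (0 + 0)) has moves ∅
Run σ = ⟨baa⟩ on P: start {p0}
  [1] b ⇒ {p1}
  [2] a ⇒ {p2, p3}
  [3] a ⇒ {p4}
  ✓ P
Run σ = ⟨baa⟩ on Q: start {q0}
  [1] b ⇒ {q1}
  [2] a ⇒ {q2}
  [3] a ⇒ ∅  — Q cannot continue

baa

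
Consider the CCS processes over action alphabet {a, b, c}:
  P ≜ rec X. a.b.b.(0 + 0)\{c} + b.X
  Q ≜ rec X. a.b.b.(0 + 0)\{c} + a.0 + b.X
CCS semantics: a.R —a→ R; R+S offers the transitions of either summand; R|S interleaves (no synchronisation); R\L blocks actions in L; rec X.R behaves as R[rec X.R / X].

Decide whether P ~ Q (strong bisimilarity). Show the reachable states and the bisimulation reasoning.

P ≁ Q

LTS(P): 4 reachable states
  p0 = rec X. a.b.b.(0 + 0)\{c} + b.X :: —a→ p1, —b→ p0
  p1 = b.b.(0 + 0)\{c} :: —b→ p2
  p2 = b.(0 + 0)\{c} :: —b→ p3
  p3 = (0 + 0)\{c} :: deadlocked
LTS(Q): 5 reachable states
  q0 = rec X. a.b.b.(0 + 0)\{c} + a.0 + b.X :: —a→ q1, —a→ q2, —b→ q0
  q1 = 0 :: deadlocked
  q2 = b.b.(0 + 0)\{c} :: —b→ q3
  q3 = b.(0 + 0)\{c} :: —b→ q4
  q4 = (0 + 0)\{c} :: deadlocked
Coarsest stable partition (strong bisimilarity classes):
  B0 = {p0}
  B1 = {p1, q2}
  B2 = {p2, q3}
  B3 = {p3, q1, q4}
  B4 = {q0}
p0 ∈ B0, q0 ∈ B4 → different blocks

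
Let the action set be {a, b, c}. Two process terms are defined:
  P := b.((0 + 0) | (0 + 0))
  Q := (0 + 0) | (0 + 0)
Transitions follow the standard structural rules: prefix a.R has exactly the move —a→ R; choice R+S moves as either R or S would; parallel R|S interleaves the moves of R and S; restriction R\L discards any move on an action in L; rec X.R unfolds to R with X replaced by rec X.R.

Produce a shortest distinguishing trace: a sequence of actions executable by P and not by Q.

P's transition system — 2 states:
  m0 = b.((0 + 0) | (0 + 0)) has moves --b--▸ m1
  m1 = (0 + 0) | (0 + 0) has moves ∅
Q's transition system — 1 states:
  n0 = (0 + 0) | (0 + 0) has moves ∅
Trace ⟨b⟩ through P, begin at {m0}:
  after b @ step 1: {m1}
  P completes σ.
Trace ⟨b⟩ through Q, begin at {n0}:
  after b @ step 1: no successor for Q

b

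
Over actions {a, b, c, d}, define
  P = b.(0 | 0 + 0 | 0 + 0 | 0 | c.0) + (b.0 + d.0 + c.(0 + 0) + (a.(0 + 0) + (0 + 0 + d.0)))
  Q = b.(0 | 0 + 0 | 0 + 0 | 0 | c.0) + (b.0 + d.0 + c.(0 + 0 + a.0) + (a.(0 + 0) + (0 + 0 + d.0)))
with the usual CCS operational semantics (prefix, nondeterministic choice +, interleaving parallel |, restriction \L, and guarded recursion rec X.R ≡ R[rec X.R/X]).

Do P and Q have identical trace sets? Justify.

trace-distinct — witness ⟨ca⟩

P's transition system — 5 states:
  p0 = b.(0 | 0 + 0 | 0 + 0 | 0 | c.0) + (b.0 + d.0 + c.(0 + 0) + (a.(0 + 0) + (0 + 0 + d.0))) has moves —a→ p1, —b→ p2, —b→ p3, —c→ p1, —d→ p2
  p1 = 0 + 0 has moves (no moves)
  p2 = 0 has moves (no moves)
  p3 = 0 | 0 + 0 | 0 + 0 | 0 | c.0 has moves —c→ p4
  p4 = 0 | 0 | 0 has moves (no moves)
Q's transition system — 6 states:
  q0 = b.(0 | 0 + 0 | 0 + 0 | 0 | c.0) + (b.0 + d.0 + c.(0 + 0 + a.0) + (a.(0 + 0) + (0 + 0 + d.0))) has moves —a→ q1, —b→ q2, —b→ q3, —c→ q4, —d→ q2
  q1 = 0 + 0 has moves (no moves)
  q2 = 0 has moves (no moves)
  q3 = 0 | 0 + 0 | 0 + 0 | 0 | c.0 has moves —c→ q5
  q4 = 0 + 0 + a.0 has moves —a→ q2
  q5 = 0 | 0 | 0 has moves (no moves)
Trace ⟨ca⟩ through Q, begin at {q0}:
  [1] c ⇒ {q4}
  [2] a ⇒ {q2}
  Q completes σ.
Trace ⟨ca⟩ through P, begin at {p0}:
  [1] c ⇒ {p1}
  [2] a ⇒ no successor for P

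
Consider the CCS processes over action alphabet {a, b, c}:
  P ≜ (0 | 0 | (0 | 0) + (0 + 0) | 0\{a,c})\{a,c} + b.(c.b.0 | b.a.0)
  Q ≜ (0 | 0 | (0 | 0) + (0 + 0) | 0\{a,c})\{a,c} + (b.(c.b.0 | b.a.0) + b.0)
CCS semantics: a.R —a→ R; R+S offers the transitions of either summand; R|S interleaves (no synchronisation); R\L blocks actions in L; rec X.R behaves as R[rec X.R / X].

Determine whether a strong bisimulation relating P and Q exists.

LTS(P): 10 reachable states
  s0 = (0 | 0 | (0 | 0) + (0 + 0) | 0\{a,c})\{a,c} + b.(c.b.0 | b.a.0) ⊢ —b→ s1
  s1 = c.b.0 | b.a.0 ⊢ —b→ s2, —c→ s3
  s2 = c.b.0 | a.0 ⊢ —a→ s4, —c→ s5
  s3 = b.0 | b.a.0 ⊢ —b→ s5, —b→ s6
  s4 = c.b.0 | 0 ⊢ —c→ s7
  s5 = b.0 | a.0 ⊢ —a→ s7, —b→ s8
  s6 = 0 | b.a.0 ⊢ —b→ s8
  s7 = b.0 | 0 ⊢ —b→ s9
  s8 = 0 | a.0 ⊢ —a→ s9
  s9 = 0 | 0 ⊢ (no moves)
LTS(Q): 11 reachable states
  t0 = (0 | 0 | (0 | 0) + (0 + 0) | 0\{a,c})\{a,c} + (b.(c.b.0 | b.a.0) + b.0) ⊢ —b→ t1, —b→ t2
  t1 = 0 ⊢ (no moves)
  t2 = c.b.0 | b.a.0 ⊢ —b→ t3, —c→ t4
  t3 = c.b.0 | a.0 ⊢ —a→ t5, —c→ t6
  t4 = b.0 | b.a.0 ⊢ —b→ t6, —b→ t7
  t5 = c.b.0 | 0 ⊢ —c→ t8
  t6 = b.0 | a.0 ⊢ —a→ t8, —b→ t9
  t7 = 0 | b.a.0 ⊢ —b→ t9
  t8 = b.0 | 0 ⊢ —b→ t10
  t9 = 0 | a.0 ⊢ —a→ t10
  t10 = 0 | 0 ⊢ (no moves)
Coarsest stable partition (strong bisimilarity classes):
  B0 = {s0}
  B1 = {s1, t2}
  B2 = {s3, t4}
  B3 = {s6, t7}
  B4 = {s8, t9}
  B5 = {s9, t1, t10}
  B6 = {s5, t6}
  B7 = {s7, t8}
  B8 = {s2, t3}
  B9 = {s4, t5}
  B10 = {t0}
s0 ∈ B0, t0 ∈ B10 → different blocks

NO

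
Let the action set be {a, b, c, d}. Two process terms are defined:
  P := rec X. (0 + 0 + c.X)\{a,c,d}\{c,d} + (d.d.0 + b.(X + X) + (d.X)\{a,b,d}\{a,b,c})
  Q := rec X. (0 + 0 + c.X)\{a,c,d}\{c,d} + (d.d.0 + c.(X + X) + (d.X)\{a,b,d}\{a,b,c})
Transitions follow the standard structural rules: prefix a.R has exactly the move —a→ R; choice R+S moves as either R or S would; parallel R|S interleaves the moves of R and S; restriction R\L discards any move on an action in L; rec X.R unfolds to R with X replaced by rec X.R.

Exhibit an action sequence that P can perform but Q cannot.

LTS(P): 4 reachable states
  u0 = rec X. (0 + 0 + c.X)\{a,c,d}\{c,d} + (d.d.0 + b.(X + X) + (d.X)\{a,b,d}\{a,b,c}) → =b=> u1, =d=> u2
  u1 = (rec X. (0 + 0 + c.X)\{a,c,d}\{c,d} + (d.d.0 + b.(X + X) + (d.X)\{a,b,d}\{a,b,c})) + (rec X. (0 + 0 + c.X)\{a,c,d}\{c,d} + (d.d.0 + b.(X + X) + (d.X)\{a,b,d}\{a,b,c})) → =b=> u1, =d=> u2
  u2 = d.0 → =d=> u3
  u3 = 0 → ∅
LTS(Q): 4 reachable states
  v0 = rec X. (0 + 0 + c.X)\{a,c,d}\{c,d} + (d.d.0 + c.(X + X) + (d.X)\{a,b,d}\{a,b,c}) → =c=> v1, =d=> v2
  v1 = (rec X. (0 + 0 + c.X)\{a,c,d}\{c,d} + (d.d.0 + c.(X + X) + (d.X)\{a,b,d}\{a,b,c})) + (rec X. (0 + 0 + c.X)\{a,c,d}\{c,d} + (d.d.0 + c.(X + X) + (d.X)\{a,b,d}\{a,b,c})) → =c=> v1, =d=> v2
  v2 = d.0 → =d=> v3
  v3 = 0 → ∅
Run σ = ⟨b⟩ on P: start {u0}
  after b @ step 1: {u1}
  P completes σ.
Run σ = ⟨b⟩ on Q: start {v0}
  after b @ step 1: ∅ (Q stuck)

b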